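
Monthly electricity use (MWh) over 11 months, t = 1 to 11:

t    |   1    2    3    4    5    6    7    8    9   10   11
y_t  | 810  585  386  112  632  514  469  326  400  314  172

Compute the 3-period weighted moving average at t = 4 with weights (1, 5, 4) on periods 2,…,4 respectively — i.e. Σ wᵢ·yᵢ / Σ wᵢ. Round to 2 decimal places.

296.30

Weighted sum: 1·585 + 5·386 + 4·112 = 585 + 1930 + 448 = 2963
Weight total: 1 + 5 + 4 = 10
WMA = 2963 / 10 = 296.30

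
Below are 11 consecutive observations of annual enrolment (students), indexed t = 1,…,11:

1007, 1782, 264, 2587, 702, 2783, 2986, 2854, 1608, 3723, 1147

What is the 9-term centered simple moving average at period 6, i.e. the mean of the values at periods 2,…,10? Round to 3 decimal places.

2143.222

Sum of periods 2–10: 1782 + 264 + 2587 + 702 + 2783 + 2986 + 2854 + 1608 + 3723 = 19289
Divide by 9: 19289 / 9 = 2143.222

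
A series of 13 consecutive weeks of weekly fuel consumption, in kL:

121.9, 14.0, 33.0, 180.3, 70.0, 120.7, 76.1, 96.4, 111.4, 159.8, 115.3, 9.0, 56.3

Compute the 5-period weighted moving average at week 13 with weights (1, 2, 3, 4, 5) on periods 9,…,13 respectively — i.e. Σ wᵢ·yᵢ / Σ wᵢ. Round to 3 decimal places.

72.960

Weighted sum: 1·111.4 + 2·159.8 + 3·115.3 + 4·9.0 + 5·56.3 = 111.4 + 319.6 + 345.9 + 36.0 + 281.5 = 1094.4
Weight total: 1 + 2 + 3 + 4 + 5 = 15
WMA = 1094.4 / 15 = 72.960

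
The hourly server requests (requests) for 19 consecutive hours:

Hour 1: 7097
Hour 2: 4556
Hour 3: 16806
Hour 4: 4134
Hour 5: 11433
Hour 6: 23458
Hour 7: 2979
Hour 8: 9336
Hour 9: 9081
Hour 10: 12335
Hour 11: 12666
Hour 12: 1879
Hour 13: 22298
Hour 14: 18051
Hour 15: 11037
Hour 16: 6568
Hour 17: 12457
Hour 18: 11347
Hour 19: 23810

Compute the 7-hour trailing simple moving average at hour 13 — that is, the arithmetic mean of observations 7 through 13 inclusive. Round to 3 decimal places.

Sum of periods 7–13: 2979 + 9336 + 9081 + 12335 + 12666 + 1879 + 22298 = 70574
Divide by 7: 70574 / 7 = 10082.000

10082.000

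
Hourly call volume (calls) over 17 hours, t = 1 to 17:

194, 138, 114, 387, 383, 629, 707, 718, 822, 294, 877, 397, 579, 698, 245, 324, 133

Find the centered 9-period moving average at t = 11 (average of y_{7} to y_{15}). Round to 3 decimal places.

Sum of periods 7–15: 707 + 718 + 822 + 294 + 877 + 397 + 579 + 698 + 245 = 5337
Divide by 9: 5337 / 9 = 593.000

593.000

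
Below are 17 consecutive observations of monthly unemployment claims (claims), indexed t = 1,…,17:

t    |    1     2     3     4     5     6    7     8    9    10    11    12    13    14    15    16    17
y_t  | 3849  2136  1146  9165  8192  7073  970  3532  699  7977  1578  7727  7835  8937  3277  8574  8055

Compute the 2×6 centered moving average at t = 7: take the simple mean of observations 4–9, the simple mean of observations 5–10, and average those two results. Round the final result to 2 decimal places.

4839.50

Sum over 4–9: 9165 + 8192 + 7073 + 970 + 3532 + 699 = 29631
Sum over 5–10: 8192 + 7073 + 970 + 3532 + 699 + 7977 = 28443
CMA at t=7 = (29631 + 28443) / (2·6) = 58074 / 12 = 4839.50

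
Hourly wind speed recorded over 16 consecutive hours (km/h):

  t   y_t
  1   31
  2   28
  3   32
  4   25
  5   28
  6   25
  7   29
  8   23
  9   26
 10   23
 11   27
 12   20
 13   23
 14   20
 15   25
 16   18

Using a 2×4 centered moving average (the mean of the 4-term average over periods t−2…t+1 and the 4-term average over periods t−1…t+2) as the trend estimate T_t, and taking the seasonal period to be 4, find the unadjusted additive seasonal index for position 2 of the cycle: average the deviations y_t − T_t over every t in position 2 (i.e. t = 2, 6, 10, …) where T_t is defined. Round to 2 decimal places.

Season position 2 occurs at t = 6, 10, 14 (where T_t is defined).
t=6: T_6 = 26.5000; y_6 − T_6 = 25 − 26.5000 = -1.5000
t=10: T_10 = 24.3750; y_10 − T_10 = 23 − 24.3750 = -1.3750
t=14: T_14 = 21.7500; y_14 − T_14 = 20 − 21.7500 = -1.7500
Mean deviation: (-1.5000 + -1.3750 + -1.7500) / 3 = -1.54

-1.54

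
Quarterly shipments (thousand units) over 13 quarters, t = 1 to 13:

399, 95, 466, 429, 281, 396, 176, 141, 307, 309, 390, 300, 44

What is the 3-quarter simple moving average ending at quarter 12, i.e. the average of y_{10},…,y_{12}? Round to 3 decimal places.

Sum of periods 10–12: 309 + 390 + 300 = 999
Divide by 3: 999 / 3 = 333.000

333.000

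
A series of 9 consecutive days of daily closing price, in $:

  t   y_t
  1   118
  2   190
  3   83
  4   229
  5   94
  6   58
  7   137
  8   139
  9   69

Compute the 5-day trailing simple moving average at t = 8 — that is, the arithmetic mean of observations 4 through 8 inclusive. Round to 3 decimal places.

Sum of periods 4–8: 229 + 94 + 58 + 137 + 139 = 657
Divide by 5: 657 / 5 = 131.400

131.400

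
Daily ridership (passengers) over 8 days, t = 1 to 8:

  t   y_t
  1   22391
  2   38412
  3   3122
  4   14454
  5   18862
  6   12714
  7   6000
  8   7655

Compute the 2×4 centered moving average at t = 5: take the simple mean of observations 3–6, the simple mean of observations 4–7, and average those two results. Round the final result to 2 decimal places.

12647.75

Sum over 3–6: 3122 + 14454 + 18862 + 12714 = 49152
Sum over 4–7: 14454 + 18862 + 12714 + 6000 = 52030
CMA at t=5 = (49152 + 52030) / (2·4) = 101182 / 8 = 12647.75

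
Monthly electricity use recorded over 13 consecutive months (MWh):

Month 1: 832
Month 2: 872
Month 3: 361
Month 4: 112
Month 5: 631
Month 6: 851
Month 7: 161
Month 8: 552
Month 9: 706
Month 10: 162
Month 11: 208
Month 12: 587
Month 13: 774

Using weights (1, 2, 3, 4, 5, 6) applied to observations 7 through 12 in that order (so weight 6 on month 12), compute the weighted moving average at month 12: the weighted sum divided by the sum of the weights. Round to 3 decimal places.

Weighted sum: 1·161 + 2·552 + 3·706 + 4·162 + 5·208 + 6·587 = 161 + 1104 + 2118 + 648 + 1040 + 3522 = 8593
Weight total: 1 + 2 + 3 + 4 + 5 + 6 = 21
WMA = 8593 / 21 = 409.190

409.190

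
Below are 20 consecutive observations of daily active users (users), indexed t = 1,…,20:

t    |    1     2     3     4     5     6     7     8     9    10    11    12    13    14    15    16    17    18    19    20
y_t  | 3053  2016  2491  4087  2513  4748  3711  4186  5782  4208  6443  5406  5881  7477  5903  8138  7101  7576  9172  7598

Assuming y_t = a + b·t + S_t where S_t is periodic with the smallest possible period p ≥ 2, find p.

5

First differences y_{t+1} − y_t: -1037, 475, 1596, -1574, 2235, -1037, 475, 1596, -1574, 2235, -1037, 475, …
The difference pattern repeats every 5 terms and not for any smaller step, so p = 5.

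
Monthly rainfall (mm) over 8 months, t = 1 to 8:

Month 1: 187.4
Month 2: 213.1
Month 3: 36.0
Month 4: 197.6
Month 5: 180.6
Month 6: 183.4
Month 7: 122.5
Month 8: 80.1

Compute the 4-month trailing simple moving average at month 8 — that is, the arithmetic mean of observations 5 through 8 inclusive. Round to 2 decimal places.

141.65

Sum of periods 5–8: 180.6 + 183.4 + 122.5 + 80.1 = 566.6
Divide by 4: 566.6 / 4 = 141.65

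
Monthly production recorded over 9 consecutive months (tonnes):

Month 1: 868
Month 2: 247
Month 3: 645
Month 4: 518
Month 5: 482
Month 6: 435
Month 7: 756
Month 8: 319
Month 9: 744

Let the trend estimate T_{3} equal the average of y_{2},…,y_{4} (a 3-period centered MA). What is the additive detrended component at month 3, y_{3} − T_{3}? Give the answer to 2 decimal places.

Trend T_3 = (247 + 645 + 518) / 3 = 1410/3 = 470.0000
Detrended value: 645 − 470.0000 = 175.00

175.00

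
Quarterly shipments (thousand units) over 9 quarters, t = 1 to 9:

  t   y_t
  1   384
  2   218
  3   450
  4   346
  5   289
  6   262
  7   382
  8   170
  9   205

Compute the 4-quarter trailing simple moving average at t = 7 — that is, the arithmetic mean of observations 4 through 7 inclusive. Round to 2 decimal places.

Sum of periods 4–7: 346 + 289 + 262 + 382 = 1279
Divide by 4: 1279 / 4 = 319.75

319.75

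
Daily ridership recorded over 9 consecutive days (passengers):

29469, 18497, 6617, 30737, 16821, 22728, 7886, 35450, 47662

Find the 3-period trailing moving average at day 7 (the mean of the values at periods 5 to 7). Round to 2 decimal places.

Sum of periods 5–7: 16821 + 22728 + 7886 = 47435
Divide by 3: 47435 / 3 = 15811.67

15811.67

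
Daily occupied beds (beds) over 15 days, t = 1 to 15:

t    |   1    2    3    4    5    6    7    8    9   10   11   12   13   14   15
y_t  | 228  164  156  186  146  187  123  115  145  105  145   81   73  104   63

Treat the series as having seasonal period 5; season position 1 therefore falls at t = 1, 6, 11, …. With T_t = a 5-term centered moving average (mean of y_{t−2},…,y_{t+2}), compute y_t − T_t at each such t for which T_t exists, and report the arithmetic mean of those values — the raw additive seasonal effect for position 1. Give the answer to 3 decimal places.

Season position 1 occurs at t = 6, 11 (where T_t is defined).
t=6: T_6 = 151.40000; y_6 − T_6 = 187 − 151.40000 = 35.60000
t=11: T_11 = 109.80000; y_11 − T_11 = 145 − 109.80000 = 35.20000
Mean deviation: (35.60000 + 35.20000) / 2 = 35.400

35.400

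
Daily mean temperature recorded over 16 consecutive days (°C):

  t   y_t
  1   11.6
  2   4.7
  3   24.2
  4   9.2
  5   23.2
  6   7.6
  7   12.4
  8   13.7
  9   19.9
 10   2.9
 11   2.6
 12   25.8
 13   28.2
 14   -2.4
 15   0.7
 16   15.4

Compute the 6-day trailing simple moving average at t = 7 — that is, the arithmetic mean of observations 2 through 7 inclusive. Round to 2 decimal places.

Sum of periods 2–7: 4.7 + 24.2 + 9.2 + 23.2 + 7.6 + 12.4 = 81.3
Divide by 6: 81.3 / 6 = 13.55

13.55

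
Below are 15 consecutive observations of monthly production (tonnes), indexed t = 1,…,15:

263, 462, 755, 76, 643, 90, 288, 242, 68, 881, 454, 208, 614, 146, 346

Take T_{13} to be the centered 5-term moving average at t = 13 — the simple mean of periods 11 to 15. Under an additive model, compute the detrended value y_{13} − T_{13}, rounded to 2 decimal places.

Trend T_13 = (454 + 208 + 614 + 146 + 346) / 5 = 1768/5 = 353.6000
Detrended value: 614 − 353.6000 = 260.40

260.40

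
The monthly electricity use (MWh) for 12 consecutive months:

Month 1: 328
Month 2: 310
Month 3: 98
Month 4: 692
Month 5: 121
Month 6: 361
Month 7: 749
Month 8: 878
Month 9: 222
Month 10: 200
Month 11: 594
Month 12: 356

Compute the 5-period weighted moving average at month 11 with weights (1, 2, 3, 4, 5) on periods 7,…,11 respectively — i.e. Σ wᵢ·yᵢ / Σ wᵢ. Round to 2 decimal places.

462.73

Weighted sum: 1·749 + 2·878 + 3·222 + 4·200 + 5·594 = 749 + 1756 + 666 + 800 + 2970 = 6941
Weight total: 1 + 2 + 3 + 4 + 5 = 15
WMA = 6941 / 15 = 462.73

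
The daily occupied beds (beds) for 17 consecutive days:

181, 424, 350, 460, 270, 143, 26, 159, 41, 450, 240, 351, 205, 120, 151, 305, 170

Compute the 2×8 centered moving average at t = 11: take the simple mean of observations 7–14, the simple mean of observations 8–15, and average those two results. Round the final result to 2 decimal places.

Sum over 7–14: 26 + 159 + 41 + 450 + 240 + 351 + 205 + 120 = 1592
Sum over 8–15: 159 + 41 + 450 + 240 + 351 + 205 + 120 + 151 = 1717
CMA at t=11 = (1592 + 1717) / (2·8) = 3309 / 16 = 206.81

206.81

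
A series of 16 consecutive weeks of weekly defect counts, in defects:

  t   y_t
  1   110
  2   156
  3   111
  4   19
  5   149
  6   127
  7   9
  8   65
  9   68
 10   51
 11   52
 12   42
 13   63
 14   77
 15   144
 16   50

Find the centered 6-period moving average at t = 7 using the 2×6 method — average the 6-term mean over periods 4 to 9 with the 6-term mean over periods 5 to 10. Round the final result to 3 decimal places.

75.500

Sum over 4–9: 19 + 149 + 127 + 9 + 65 + 68 = 437
Sum over 5–10: 149 + 127 + 9 + 65 + 68 + 51 = 469
CMA at t=7 = (437 + 469) / (2·6) = 906 / 12 = 75.500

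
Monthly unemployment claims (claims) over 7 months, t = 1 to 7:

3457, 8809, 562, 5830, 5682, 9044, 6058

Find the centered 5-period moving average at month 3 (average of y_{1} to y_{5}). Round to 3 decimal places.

Sum of periods 1–5: 3457 + 8809 + 562 + 5830 + 5682 = 24340
Divide by 5: 24340 / 5 = 4868.000

4868.000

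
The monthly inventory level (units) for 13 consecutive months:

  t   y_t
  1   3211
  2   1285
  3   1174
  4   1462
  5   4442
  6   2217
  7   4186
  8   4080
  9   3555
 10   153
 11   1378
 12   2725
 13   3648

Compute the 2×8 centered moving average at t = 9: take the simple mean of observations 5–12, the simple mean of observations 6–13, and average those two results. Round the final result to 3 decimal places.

2792.375

Sum over 5–12: 4442 + 2217 + 4186 + 4080 + 3555 + 153 + 1378 + 2725 = 22736
Sum over 6–13: 2217 + 4186 + 4080 + 3555 + 153 + 1378 + 2725 + 3648 = 21942
CMA at t=9 = (22736 + 21942) / (2·8) = 44678 / 16 = 2792.375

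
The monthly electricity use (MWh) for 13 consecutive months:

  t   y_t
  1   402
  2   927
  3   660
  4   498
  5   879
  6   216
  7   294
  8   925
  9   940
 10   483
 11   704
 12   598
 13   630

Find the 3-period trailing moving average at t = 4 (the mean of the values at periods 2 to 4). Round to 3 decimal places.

695.000

Sum of periods 2–4: 927 + 660 + 498 = 2085
Divide by 3: 2085 / 3 = 695.000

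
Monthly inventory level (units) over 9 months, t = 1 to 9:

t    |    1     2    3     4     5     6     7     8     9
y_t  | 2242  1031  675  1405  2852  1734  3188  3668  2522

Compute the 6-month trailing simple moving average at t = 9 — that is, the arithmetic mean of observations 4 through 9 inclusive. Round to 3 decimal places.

2561.500

Sum of periods 4–9: 1405 + 2852 + 1734 + 3188 + 3668 + 2522 = 15369
Divide by 6: 15369 / 6 = 2561.500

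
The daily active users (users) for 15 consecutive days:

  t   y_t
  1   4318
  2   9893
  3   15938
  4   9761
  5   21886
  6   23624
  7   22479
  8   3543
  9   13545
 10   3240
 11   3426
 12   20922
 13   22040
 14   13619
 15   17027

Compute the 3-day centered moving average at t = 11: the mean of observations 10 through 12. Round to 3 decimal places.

Sum of periods 10–12: 3240 + 3426 + 20922 = 27588
Divide by 3: 27588 / 3 = 9196.000

9196.000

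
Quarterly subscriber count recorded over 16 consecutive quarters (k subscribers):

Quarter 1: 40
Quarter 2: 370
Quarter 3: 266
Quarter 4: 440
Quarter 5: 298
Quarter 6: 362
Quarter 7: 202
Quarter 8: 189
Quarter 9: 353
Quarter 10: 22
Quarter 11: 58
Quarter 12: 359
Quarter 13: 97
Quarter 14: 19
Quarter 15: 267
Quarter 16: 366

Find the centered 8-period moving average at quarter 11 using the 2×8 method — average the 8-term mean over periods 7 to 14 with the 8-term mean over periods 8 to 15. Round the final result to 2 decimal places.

Sum over 7–14: 202 + 189 + 353 + 22 + 58 + 359 + 97 + 19 = 1299
Sum over 8–15: 189 + 353 + 22 + 58 + 359 + 97 + 19 + 267 = 1364
CMA at t=11 = (1299 + 1364) / (2·8) = 2663 / 16 = 166.44

166.44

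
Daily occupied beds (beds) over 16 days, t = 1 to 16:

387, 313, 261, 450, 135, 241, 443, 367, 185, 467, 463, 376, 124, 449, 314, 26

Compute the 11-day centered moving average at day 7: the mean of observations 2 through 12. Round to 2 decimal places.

Sum of periods 2–12: 313 + 261 + 450 + 135 + 241 + 443 + 367 + 185 + 467 + 463 + 376 = 3701
Divide by 11: 3701 / 11 = 336.45

336.45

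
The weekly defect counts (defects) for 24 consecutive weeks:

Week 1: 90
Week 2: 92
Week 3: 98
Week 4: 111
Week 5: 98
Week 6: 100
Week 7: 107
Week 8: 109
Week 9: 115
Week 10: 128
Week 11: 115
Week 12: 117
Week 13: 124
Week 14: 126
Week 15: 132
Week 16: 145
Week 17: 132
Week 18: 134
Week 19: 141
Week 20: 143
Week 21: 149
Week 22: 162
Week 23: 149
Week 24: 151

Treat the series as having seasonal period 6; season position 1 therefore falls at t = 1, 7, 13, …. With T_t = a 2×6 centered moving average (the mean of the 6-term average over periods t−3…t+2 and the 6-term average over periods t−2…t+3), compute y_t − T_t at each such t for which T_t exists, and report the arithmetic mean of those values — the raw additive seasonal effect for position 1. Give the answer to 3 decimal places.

Season position 1 occurs at t = 7, 13, 19 (where T_t is defined).
t=7: T_7 = 108.08333; y_7 − T_7 = 107 − 108.08333 = -1.08333
t=13: T_13 = 125.08333; y_13 − T_13 = 124 − 125.08333 = -1.08333
t=19: T_19 = 142.08333; y_19 − T_19 = 141 − 142.08333 = -1.08333
Mean deviation: (-1.08333 + -1.08333 + -1.08333) / 3 = -1.083

-1.083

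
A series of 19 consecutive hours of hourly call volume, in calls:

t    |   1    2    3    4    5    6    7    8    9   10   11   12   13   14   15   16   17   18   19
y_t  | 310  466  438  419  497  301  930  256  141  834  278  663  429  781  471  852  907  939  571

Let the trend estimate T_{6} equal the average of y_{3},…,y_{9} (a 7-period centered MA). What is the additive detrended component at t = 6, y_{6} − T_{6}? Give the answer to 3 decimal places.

-125.000

Trend T_6 = (438 + 419 + 497 + 301 + 930 + 256 + 141) / 7 = 2982/7 = 426.00000
Detrended value: 301 − 426.00000 = -125.000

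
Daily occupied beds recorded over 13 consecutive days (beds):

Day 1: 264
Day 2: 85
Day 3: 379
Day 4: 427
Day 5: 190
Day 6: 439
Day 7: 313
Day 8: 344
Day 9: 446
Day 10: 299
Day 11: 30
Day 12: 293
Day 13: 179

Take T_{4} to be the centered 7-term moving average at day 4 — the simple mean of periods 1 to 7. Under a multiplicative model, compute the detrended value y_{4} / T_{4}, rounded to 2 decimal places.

Trend T_4 = (264 + 85 + 379 + 427 + 190 + 439 + 313) / 7 = 2097/7 = 299.5714
Ratio to trend: 427 / 299.5714 = 1.43

1.43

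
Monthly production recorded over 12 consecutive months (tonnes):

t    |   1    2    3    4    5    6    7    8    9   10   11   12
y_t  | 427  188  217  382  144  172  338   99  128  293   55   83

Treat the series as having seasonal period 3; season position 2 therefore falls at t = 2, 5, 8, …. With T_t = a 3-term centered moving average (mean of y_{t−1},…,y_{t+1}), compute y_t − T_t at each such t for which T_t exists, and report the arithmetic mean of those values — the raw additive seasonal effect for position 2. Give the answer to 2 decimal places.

-89.00

Season position 2 occurs at t = 2, 5, 8, 11 (where T_t is defined).
t=2: T_2 = 277.3333; y_2 − T_2 = 188 − 277.3333 = -89.3333
t=5: T_5 = 232.6667; y_5 − T_5 = 144 − 232.6667 = -88.6667
t=8: T_8 = 188.3333; y_8 − T_8 = 99 − 188.3333 = -89.3333
t=11: T_11 = 143.6667; y_11 − T_11 = 55 − 143.6667 = -88.6667
Mean deviation: (-89.3333 + -88.6667 + -89.3333 + -88.6667) / 4 = -89.00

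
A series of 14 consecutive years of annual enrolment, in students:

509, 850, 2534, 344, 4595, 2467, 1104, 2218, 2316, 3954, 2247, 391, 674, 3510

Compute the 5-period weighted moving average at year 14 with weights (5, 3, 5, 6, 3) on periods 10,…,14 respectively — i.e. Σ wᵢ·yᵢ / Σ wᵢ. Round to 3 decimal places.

Weighted sum: 5·3954 + 3·2247 + 5·391 + 6·674 + 3·3510 = 19770 + 6741 + 1955 + 4044 + 10530 = 43040
Weight total: 5 + 3 + 5 + 6 + 3 = 22
WMA = 43040 / 22 = 1956.364

1956.364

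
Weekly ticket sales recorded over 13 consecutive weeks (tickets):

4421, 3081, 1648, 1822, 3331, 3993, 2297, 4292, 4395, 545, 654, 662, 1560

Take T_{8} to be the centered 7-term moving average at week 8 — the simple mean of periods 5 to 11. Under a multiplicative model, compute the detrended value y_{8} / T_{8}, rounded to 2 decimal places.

1.54

Trend T_8 = (3331 + 3993 + 2297 + 4292 + 4395 + 545 + 654) / 7 = 19507/7 = 2786.7143
Ratio to trend: 4292 / 2786.7143 = 1.54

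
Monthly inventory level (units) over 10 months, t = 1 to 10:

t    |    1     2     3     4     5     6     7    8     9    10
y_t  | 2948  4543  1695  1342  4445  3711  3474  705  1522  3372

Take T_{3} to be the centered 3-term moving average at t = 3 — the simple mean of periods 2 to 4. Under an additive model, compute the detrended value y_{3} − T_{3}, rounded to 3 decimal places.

-831.667

Trend T_3 = (4543 + 1695 + 1342) / 3 = 7580/3 = 2526.66667
Detrended value: 1695 − 2526.66667 = -831.667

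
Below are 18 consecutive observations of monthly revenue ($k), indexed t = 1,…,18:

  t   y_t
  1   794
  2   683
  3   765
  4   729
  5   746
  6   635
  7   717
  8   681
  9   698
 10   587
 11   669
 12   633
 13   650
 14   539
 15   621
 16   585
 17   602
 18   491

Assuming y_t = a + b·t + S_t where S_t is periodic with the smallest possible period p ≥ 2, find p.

First differences y_{t+1} − y_t: -111, 82, -36, 17, -111, 82, -36, 17, -111, 82, …
The difference pattern repeats every 4 terms and not for any smaller step, so p = 4.

4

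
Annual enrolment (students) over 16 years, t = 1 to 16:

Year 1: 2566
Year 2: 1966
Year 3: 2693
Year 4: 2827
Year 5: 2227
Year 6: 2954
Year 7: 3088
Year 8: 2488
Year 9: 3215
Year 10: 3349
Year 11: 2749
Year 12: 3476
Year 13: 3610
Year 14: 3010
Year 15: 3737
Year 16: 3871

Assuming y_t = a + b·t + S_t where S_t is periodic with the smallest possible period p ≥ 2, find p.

First differences y_{t+1} − y_t: -600, 727, 134, -600, 727, 134, -600, 727, …
The difference pattern repeats every 3 terms and not for any smaller step, so p = 3.

3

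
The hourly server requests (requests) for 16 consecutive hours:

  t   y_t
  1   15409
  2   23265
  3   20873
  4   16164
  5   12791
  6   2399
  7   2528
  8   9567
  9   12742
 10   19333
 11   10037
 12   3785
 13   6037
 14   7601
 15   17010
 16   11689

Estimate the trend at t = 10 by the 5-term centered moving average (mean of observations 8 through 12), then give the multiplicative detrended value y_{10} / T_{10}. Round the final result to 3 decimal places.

1.743

Trend T_10 = (9567 + 12742 + 19333 + 10037 + 3785) / 5 = 55464/5 = 11092.80000
Ratio to trend: 19333 / 11092.80000 = 1.743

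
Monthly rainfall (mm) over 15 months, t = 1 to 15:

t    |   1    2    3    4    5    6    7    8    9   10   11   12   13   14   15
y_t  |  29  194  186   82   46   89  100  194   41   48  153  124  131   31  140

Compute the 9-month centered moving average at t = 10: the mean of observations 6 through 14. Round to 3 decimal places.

101.222

Sum of periods 6–14: 89 + 100 + 194 + 41 + 48 + 153 + 124 + 131 + 31 = 911
Divide by 9: 911 / 9 = 101.222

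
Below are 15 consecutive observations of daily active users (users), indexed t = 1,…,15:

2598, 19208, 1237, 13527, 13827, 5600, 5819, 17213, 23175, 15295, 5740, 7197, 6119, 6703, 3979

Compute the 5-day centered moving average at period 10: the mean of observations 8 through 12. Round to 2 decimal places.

13724.00

Sum of periods 8–12: 17213 + 23175 + 15295 + 5740 + 7197 = 68620
Divide by 5: 68620 / 5 = 13724.00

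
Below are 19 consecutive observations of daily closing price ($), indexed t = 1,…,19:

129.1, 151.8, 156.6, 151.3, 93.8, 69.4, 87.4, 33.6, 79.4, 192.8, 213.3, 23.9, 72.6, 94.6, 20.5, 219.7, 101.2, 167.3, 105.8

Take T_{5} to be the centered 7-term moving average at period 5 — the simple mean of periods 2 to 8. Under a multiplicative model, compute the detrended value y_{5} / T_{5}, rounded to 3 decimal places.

0.883

Trend T_5 = (151.8 + 156.6 + 151.3 + 93.8 + 69.4 + 87.4 + 33.6) / 7 = 743.9/7 = 106.27143
Ratio to trend: 93.8 / 106.27143 = 0.883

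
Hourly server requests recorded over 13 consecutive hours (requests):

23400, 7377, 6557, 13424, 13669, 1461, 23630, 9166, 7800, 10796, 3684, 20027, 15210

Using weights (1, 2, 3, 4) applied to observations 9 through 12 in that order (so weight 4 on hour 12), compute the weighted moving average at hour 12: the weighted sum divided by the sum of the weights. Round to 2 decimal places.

Weighted sum: 1·7800 + 2·10796 + 3·3684 + 4·20027 = 7800 + 21592 + 11052 + 80108 = 120552
Weight total: 1 + 2 + 3 + 4 = 10
WMA = 120552 / 10 = 12055.20

12055.20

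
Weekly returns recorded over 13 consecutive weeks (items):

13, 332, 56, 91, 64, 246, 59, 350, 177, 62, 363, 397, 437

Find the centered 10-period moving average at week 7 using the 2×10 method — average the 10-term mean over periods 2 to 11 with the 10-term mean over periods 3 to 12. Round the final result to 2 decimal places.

Sum over 2–11: 332 + 56 + 91 + 64 + 246 + 59 + 350 + 177 + 62 + 363 = 1800
Sum over 3–12: 56 + 91 + 64 + 246 + 59 + 350 + 177 + 62 + 363 + 397 = 1865
CMA at t=7 = (1800 + 1865) / (2·10) = 3665 / 20 = 183.25

183.25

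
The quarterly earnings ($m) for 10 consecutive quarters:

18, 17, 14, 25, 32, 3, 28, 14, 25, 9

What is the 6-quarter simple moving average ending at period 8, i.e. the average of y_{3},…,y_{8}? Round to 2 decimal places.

19.33

Sum of periods 3–8: 14 + 25 + 32 + 3 + 28 + 14 = 116
Divide by 6: 116 / 6 = 19.33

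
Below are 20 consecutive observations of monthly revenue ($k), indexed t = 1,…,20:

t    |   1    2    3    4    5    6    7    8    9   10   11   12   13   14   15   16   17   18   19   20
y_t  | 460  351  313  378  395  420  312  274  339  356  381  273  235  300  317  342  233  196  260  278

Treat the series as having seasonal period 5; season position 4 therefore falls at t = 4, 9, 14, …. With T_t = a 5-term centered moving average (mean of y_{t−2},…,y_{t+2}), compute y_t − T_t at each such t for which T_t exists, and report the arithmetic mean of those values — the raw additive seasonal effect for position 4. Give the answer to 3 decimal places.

Season position 4 occurs at t = 4, 9, 14 (where T_t is defined).
t=4: T_4 = 371.40000; y_4 − T_4 = 378 − 371.40000 = 6.60000
t=9: T_9 = 332.40000; y_9 − T_9 = 339 − 332.40000 = 6.60000
t=14: T_14 = 293.40000; y_14 − T_14 = 300 − 293.40000 = 6.60000
Mean deviation: (6.60000 + 6.60000 + 6.60000) / 3 = 6.600

6.600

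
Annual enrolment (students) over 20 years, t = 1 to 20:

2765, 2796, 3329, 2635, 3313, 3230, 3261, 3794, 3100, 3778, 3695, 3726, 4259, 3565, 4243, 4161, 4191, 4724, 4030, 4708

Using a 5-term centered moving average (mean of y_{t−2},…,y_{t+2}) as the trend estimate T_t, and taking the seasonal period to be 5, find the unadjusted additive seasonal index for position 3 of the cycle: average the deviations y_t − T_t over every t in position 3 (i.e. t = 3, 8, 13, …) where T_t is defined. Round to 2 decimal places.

361.35

Season position 3 occurs at t = 3, 8, 13, 18 (where T_t is defined).
t=3: T_3 = 2967.6000; y_3 − T_3 = 3329 − 2967.6000 = 361.4000
t=8: T_8 = 3432.6000; y_8 − T_8 = 3794 − 3432.6000 = 361.4000
t=13: T_13 = 3897.6000; y_13 − T_13 = 4259 − 3897.6000 = 361.4000
t=18: T_18 = 4362.8000; y_18 − T_18 = 4724 − 4362.8000 = 361.2000
Mean deviation: (361.4000 + 361.4000 + 361.4000 + 361.2000) / 4 = 361.35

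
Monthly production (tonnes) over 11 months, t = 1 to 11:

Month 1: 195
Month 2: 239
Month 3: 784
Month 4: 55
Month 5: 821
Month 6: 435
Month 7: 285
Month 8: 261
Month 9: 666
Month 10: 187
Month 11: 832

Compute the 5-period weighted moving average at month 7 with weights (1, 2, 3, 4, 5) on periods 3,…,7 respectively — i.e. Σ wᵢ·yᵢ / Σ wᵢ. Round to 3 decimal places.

434.800

Weighted sum: 1·784 + 2·55 + 3·821 + 4·435 + 5·285 = 784 + 110 + 2463 + 1740 + 1425 = 6522
Weight total: 1 + 2 + 3 + 4 + 5 = 15
WMA = 6522 / 15 = 434.800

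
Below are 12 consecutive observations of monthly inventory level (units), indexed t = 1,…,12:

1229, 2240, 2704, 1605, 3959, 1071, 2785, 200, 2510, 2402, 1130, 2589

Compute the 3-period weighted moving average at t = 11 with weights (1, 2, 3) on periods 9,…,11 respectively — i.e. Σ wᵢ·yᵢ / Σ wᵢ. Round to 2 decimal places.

Weighted sum: 1·2510 + 2·2402 + 3·1130 = 2510 + 4804 + 3390 = 10704
Weight total: 1 + 2 + 3 = 6
WMA = 10704 / 6 = 1784.00

1784.00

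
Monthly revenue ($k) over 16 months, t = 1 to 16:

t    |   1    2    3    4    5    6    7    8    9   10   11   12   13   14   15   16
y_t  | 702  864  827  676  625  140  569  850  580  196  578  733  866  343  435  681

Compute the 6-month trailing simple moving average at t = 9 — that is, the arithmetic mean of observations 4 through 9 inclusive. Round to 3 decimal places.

573.333

Sum of periods 4–9: 676 + 625 + 140 + 569 + 850 + 580 = 3440
Divide by 6: 3440 / 6 = 573.333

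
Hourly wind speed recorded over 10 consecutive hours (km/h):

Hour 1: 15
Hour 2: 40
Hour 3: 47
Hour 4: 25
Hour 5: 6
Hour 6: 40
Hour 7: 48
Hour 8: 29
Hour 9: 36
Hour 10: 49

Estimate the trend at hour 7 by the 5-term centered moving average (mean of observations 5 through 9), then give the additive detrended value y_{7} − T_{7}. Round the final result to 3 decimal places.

Trend T_7 = (6 + 40 + 48 + 29 + 36) / 5 = 159/5 = 31.80000
Detrended value: 48 − 31.80000 = 16.200

16.200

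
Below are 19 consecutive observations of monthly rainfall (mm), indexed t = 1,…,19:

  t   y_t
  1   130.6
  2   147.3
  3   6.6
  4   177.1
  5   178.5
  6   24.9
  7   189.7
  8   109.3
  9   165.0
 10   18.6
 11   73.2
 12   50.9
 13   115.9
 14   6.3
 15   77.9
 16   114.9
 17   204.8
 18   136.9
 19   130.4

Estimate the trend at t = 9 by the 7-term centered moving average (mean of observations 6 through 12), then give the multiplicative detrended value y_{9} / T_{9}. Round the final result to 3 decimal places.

1.829

Trend T_9 = (24.9 + 189.7 + 109.3 + 165.0 + 18.6 + 73.2 + 50.9) / 7 = 631.6/7 = 90.22857
Ratio to trend: 165.0 / 90.22857 = 1.829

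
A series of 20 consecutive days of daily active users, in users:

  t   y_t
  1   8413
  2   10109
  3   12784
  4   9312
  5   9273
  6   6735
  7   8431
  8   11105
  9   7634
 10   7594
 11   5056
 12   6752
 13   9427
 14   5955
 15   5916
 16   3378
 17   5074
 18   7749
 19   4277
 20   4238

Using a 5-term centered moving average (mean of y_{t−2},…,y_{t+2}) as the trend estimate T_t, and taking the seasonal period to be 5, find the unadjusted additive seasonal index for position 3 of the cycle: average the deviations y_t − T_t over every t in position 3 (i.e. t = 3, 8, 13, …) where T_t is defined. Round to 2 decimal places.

2805.65

Season position 3 occurs at t = 3, 8, 13, 18 (where T_t is defined).
t=3: T_3 = 9978.2000; y_3 − T_3 = 12784 − 9978.2000 = 2805.8000
t=8: T_8 = 8299.8000; y_8 − T_8 = 11105 − 8299.8000 = 2805.2000
t=13: T_13 = 6621.2000; y_13 − T_13 = 9427 − 6621.2000 = 2805.8000
t=18: T_18 = 4943.2000; y_18 − T_18 = 7749 − 4943.2000 = 2805.8000
Mean deviation: (2805.8000 + 2805.2000 + 2805.8000 + 2805.8000) / 4 = 2805.65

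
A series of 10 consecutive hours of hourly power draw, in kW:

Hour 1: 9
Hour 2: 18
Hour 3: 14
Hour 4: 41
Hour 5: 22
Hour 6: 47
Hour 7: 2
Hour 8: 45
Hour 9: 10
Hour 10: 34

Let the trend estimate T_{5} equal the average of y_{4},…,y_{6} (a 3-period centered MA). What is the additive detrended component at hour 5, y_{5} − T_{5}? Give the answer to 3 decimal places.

-14.667

Trend T_5 = (41 + 22 + 47) / 3 = 110/3 = 36.66667
Detrended value: 22 − 36.66667 = -14.667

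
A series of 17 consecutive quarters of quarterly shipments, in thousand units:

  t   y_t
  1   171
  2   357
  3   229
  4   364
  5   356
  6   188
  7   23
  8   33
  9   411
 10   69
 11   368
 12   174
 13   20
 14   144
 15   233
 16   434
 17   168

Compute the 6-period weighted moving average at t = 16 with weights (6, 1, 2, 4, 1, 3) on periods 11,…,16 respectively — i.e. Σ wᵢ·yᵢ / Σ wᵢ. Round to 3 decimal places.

266.647

Weighted sum: 6·368 + 1·174 + 2·20 + 4·144 + 1·233 + 3·434 = 2208 + 174 + 40 + 576 + 233 + 1302 = 4533
Weight total: 6 + 1 + 2 + 4 + 1 + 3 = 17
WMA = 4533 / 17 = 266.647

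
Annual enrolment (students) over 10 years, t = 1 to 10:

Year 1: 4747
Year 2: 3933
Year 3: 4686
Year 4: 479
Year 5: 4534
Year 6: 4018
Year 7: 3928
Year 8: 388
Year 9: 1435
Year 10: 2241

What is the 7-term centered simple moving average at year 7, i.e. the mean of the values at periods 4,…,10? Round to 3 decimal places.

Sum of periods 4–10: 479 + 4534 + 4018 + 3928 + 388 + 1435 + 2241 = 17023
Divide by 7: 17023 / 7 = 2431.857

2431.857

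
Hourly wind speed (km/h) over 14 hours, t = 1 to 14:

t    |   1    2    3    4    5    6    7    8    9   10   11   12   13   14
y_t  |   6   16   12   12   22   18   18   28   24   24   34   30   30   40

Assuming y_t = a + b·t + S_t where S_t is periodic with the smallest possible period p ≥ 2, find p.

First differences y_{t+1} − y_t: 10, -4, 0, 10, -4, 0, 10, -4, …
The difference pattern repeats every 3 terms and not for any smaller step, so p = 3.

3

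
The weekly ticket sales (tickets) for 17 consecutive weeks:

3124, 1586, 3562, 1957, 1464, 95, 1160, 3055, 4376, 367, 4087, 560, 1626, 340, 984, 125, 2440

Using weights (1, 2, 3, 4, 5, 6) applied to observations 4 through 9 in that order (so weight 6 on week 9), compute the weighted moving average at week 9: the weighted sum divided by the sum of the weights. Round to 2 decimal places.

Weighted sum: 1·1957 + 2·1464 + 3·95 + 4·1160 + 5·3055 + 6·4376 = 1957 + 2928 + 285 + 4640 + 15275 + 26256 = 51341
Weight total: 1 + 2 + 3 + 4 + 5 + 6 = 21
WMA = 51341 / 21 = 2444.81

2444.81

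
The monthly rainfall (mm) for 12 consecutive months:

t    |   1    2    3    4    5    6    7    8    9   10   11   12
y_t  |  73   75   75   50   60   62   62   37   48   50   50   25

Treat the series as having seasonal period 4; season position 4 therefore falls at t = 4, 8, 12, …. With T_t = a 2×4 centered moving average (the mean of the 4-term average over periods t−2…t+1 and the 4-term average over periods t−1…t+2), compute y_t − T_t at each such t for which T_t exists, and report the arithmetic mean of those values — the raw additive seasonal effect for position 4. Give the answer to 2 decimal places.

Season position 4 occurs at t = 4, 8 (where T_t is defined).
t=4: T_4 = 63.3750; y_4 − T_4 = 50 − 63.3750 = -13.3750
t=8: T_8 = 50.7500; y_8 − T_8 = 37 − 50.7500 = -13.7500
Mean deviation: (-13.3750 + -13.7500) / 2 = -13.56

-13.56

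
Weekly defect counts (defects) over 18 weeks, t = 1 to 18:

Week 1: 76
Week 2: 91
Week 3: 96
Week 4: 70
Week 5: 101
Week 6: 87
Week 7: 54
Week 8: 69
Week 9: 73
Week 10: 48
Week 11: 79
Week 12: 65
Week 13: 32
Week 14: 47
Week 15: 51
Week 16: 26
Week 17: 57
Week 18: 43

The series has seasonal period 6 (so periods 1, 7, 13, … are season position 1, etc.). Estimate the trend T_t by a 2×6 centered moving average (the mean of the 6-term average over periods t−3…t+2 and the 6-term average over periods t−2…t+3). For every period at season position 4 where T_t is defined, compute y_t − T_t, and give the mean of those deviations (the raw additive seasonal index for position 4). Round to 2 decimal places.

Season position 4 occurs at t = 4, 10 (where T_t is defined).
t=4: T_4 = 85.0000; y_4 − T_4 = 70 − 85.0000 = -15.0000
t=10: T_10 = 62.8333; y_10 − T_10 = 48 − 62.8333 = -14.8333
Mean deviation: (-15.0000 + -14.8333) / 2 = -14.92

-14.92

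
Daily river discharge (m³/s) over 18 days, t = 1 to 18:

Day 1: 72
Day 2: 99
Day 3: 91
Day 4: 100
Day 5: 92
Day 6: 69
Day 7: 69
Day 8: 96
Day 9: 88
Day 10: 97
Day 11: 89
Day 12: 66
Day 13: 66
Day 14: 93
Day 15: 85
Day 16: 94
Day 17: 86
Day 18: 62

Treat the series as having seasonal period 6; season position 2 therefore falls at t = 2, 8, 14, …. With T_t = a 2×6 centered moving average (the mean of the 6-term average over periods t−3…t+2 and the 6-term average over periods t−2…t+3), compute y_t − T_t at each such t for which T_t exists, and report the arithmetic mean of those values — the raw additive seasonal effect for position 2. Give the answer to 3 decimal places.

11.083

Season position 2 occurs at t = 8, 14 (where T_t is defined).
t=8: T_8 = 84.91667; y_8 − T_8 = 96 − 84.91667 = 11.08333
t=14: T_14 = 81.91667; y_14 − T_14 = 93 − 81.91667 = 11.08333
Mean deviation: (11.08333 + 11.08333) / 2 = 11.083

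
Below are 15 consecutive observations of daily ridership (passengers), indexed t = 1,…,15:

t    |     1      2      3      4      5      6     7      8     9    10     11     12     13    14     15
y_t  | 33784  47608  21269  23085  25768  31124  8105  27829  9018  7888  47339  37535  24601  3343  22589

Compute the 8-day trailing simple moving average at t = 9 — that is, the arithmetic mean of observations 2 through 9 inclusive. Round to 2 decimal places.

24225.75

Sum of periods 2–9: 47608 + 21269 + 23085 + 25768 + 31124 + 8105 + 27829 + 9018 = 193806
Divide by 8: 193806 / 8 = 24225.75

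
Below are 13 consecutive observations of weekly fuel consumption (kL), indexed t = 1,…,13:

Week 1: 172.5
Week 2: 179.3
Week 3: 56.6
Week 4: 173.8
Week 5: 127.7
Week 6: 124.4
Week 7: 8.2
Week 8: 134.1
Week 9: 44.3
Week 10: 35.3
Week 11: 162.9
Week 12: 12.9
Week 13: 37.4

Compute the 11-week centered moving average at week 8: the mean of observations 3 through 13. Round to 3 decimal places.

Sum of periods 3–13: 56.6 + 173.8 + 127.7 + 124.4 + 8.2 + 134.1 + 44.3 + 35.3 + 162.9 + 12.9 + 37.4 = 917.6
Divide by 11: 917.6 / 11 = 83.418

83.418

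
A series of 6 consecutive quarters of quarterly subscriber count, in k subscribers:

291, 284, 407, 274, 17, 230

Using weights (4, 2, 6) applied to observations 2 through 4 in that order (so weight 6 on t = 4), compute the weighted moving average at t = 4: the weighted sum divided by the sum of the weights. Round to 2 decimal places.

Weighted sum: 4·284 + 2·407 + 6·274 = 1136 + 814 + 1644 = 3594
Weight total: 4 + 2 + 6 = 12
WMA = 3594 / 12 = 299.50

299.50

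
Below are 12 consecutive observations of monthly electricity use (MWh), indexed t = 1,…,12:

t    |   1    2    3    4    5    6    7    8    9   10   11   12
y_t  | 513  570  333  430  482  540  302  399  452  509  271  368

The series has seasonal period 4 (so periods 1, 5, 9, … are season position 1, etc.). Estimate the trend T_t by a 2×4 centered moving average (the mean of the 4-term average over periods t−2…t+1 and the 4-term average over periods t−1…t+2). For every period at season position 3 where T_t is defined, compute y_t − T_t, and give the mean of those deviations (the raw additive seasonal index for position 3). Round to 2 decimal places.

Season position 3 occurs at t = 3, 7 (where T_t is defined).
t=3: T_3 = 457.6250; y_3 − T_3 = 333 − 457.6250 = -124.6250
t=7: T_7 = 427.0000; y_7 − T_7 = 302 − 427.0000 = -125.0000
Mean deviation: (-124.6250 + -125.0000) / 2 = -124.81

-124.81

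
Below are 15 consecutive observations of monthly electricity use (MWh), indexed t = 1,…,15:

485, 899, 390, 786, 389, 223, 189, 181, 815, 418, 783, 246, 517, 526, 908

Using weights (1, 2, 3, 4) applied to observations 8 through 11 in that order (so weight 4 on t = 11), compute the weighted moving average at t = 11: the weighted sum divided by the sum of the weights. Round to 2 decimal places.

619.70

Weighted sum: 1·181 + 2·815 + 3·418 + 4·783 = 181 + 1630 + 1254 + 3132 = 6197
Weight total: 1 + 2 + 3 + 4 = 10
WMA = 6197 / 10 = 619.70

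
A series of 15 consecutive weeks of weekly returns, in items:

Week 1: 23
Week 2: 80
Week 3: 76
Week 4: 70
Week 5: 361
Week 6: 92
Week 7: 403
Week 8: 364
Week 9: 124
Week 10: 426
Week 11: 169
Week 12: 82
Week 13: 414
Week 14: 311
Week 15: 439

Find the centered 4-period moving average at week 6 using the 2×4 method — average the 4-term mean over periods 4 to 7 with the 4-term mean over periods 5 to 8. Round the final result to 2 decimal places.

268.25

Sum over 4–7: 70 + 361 + 92 + 403 = 926
Sum over 5–8: 361 + 92 + 403 + 364 = 1220
CMA at t=6 = (926 + 1220) / (2·4) = 2146 / 8 = 268.25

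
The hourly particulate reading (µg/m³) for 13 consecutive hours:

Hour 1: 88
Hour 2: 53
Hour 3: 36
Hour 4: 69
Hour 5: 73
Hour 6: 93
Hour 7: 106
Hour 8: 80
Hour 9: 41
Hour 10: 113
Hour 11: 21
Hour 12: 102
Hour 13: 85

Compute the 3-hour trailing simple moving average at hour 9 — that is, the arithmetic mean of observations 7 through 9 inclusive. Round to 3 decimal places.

75.667

Sum of periods 7–9: 106 + 80 + 41 = 227
Divide by 3: 227 / 3 = 75.667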